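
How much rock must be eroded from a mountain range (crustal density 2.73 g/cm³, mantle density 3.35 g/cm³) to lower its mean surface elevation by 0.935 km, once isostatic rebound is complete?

Net drop Δ = e − u = e − e ρ_c/ρ_m = e (ρ_m − ρ_c)/ρ_m.
e = Δ ρ_m/(ρ_m − ρ_c) = 0.935 km × 3.35/0.62 = 5.05 km.

5.05 km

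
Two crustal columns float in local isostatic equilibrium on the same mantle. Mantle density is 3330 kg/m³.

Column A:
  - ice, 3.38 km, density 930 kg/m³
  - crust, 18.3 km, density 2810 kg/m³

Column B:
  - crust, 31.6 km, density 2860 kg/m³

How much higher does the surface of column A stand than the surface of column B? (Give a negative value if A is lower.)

For any compensation level in the mantle, the mantle terms cancel and isostasy reduces to e = (Σt_A − Σt_B) − (Σ(ρt)_A − Σ(ρt)_B) / ρ_m.
Σt_A = 21.68 km; Σt_B = 31.6 km; Σ(ρt)_A = 54566.4; Σ(ρt)_B = 90376 (in km·kg/m³).
e = (21.68 − 31.6) − (54566.4 − 90376) / 3330 = 0.834 km.

0.834 km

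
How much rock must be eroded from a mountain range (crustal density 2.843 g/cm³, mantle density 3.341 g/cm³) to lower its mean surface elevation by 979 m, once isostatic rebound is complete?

Net drop Δ = e − u = e − e ρ_c/ρ_m = e (ρ_m − ρ_c)/ρ_m.
e = Δ ρ_m/(ρ_m − ρ_c) = 979 m × 3.341/0.498 = 6570 m.

6570 m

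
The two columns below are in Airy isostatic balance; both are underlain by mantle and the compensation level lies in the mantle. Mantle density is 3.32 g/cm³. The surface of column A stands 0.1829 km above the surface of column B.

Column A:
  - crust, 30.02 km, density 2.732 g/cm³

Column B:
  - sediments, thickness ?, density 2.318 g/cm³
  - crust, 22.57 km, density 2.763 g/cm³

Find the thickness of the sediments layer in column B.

4.46 km

Take the compensation level at the base of the deeper column (depth z_c below the surface of column A) and equate Σ ρ_i t_i down to z_c; mantle fills any gap and the z_c terms cancel.
Column A: 30.02×2.732 + (z_c − 30.02)×3.32
Column B: 0.1829×0 + x×2.318 + 22.57×2.763 + (z_c − 0.1829 − 22.57 − x)×3.32
The z_c×3.32 term appears on both sides and cancels. Collect the known terms of each column as K = Σ(ρt)_known − 3.32 × (depth of known layers): K_A = 82.01464 − 3.32×30.02 = −17.65176; K_B = 62.36091 − 3.32×(0.1829 + 22.57) = −13.178718.
Balance: K_A = K_B − x×(3.32 − 2.318), so x = (K_B − K_A)/(3.32 − 2.318) = 4.47304/1.002 = 4.46 km.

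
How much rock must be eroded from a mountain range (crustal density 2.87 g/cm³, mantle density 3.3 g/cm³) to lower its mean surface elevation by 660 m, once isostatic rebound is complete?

Net drop Δ = e − u = e − e ρ_c/ρ_m = e (ρ_m − ρ_c)/ρ_m.
e = Δ ρ_m/(ρ_m − ρ_c) = 660 m × 3.3/0.43 = 5070 m.

5070 m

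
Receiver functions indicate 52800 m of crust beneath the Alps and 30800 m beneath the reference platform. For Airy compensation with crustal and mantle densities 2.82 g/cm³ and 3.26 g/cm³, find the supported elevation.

Excess crust Δ = 52800 m − 30800 m = 22000 m, split between elevation h and root r with h + r = Δ.
Airy balance ρ_c h = (ρ_m − ρ_c) r gives r = h ρ_c/(ρ_m − ρ_c), so h (1 + ρ_c/(ρ_m − ρ_c)) = Δ, i.e. h = Δ (ρ_m − ρ_c)/ρ_m.
h = 22000 m × 0.44/3.26 = 2970 m.

2970 m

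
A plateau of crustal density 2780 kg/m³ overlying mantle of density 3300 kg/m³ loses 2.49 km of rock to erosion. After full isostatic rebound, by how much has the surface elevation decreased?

0.392 km

Rebound u = e ρ_c/ρ_m = 2.49 km × 2780/3300 = 2.098 km.
Net surface drop = e − u = 2.49 km − 2.098 km = e (ρ_m − ρ_c)/ρ_m = 0.392 km.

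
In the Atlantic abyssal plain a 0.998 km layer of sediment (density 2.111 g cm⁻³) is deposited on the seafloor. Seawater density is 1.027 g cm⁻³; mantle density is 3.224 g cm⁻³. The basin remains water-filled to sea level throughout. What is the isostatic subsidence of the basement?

0.492 km

Submarine loading: the sediment displaces seawater, and the subsidence is in turn flooded, so s (ρ_m − ρ_w) = t (ρ_sed − ρ_w).
s = 0.998 km × (2.111 − 1.027) / (3.224 − 1.027) = 0.492 km.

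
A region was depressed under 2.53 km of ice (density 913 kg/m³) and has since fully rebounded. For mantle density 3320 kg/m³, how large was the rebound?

Removing the load lets mantle flow back in; uplift u satisfies ρ_ice t = ρ_m u.
u = t ρ_ice/ρ_m = 2.53 km × 913/3320 = 0.696 km.

0.696 km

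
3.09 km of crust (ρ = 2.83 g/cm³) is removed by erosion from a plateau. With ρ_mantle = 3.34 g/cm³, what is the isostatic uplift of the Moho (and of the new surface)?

Unloading: uplift u = e ρ_c/ρ_m = 3.09 km × 2.83/3.34 = 2.62 km.

2.62 km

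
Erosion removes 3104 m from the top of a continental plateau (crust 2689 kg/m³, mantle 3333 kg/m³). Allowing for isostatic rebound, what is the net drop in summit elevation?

Rebound u = e ρ_c/ρ_m = 3104 m × 2689/3333 = 2504 m.
Net surface drop = e − u = 3104 m − 2504 m = e (ρ_m − ρ_c)/ρ_m = 600 m.

600 m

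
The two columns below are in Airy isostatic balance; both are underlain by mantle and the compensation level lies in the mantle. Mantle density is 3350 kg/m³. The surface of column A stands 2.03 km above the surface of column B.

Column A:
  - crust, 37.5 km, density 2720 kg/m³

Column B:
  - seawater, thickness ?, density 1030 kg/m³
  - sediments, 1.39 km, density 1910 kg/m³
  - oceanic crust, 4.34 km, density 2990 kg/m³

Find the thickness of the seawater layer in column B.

5.72 km

Take the compensation level at the base of the deeper column (depth z_c below the surface of column A) and equate Σ ρ_i t_i down to z_c; mantle fills any gap and the z_c terms cancel.
Column A: 37.5×2720 + (z_c − 37.5)×3350
Column B: 2.03×0 + x×1030 + 1.39×1910 + 4.34×2990 + (z_c − 2.03 − 5.73 − x)×3350
The z_c×3350 term appears on both sides and cancels. Collect the known terms of each column as K = Σ(ρt)_known − 3350 × (depth of known layers): K_A = 102000 − 3350×37.5 = −23625; K_B = 15631.5 − 3350×(2.03 + 5.73) = −10364.5.
Balance: K_A = K_B − x×(3350 − 1030), so x = (K_B − K_A)/(3350 − 1030) = 13260.5/2320 = 5.72 km.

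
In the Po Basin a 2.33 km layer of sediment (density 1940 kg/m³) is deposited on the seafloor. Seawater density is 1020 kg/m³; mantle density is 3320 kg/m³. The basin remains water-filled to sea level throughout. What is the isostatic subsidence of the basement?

0.932 km

Submarine loading: the sediment displaces seawater, and the subsidence is in turn flooded, so s (ρ_m − ρ_w) = t (ρ_sed − ρ_w).
s = 2.33 km × (1940 − 1020) / (3320 − 1020) = 0.932 km.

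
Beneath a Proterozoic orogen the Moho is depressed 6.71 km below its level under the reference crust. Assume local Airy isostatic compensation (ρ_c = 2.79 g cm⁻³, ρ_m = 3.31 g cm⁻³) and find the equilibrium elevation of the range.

Isostatic balance requires: ρ_c h = (ρ_m − ρ_c) r.
h = r (ρ_m − ρ_c) / ρ_c = 6.71 km × (3.31 − 2.79) / 2.79 = 1.25 km.

1.25 km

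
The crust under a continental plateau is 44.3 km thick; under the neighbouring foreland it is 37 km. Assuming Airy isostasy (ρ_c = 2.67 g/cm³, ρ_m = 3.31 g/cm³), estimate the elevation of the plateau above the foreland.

1.41 km

Excess crust Δ = 44.3 km − 37 km = 7.3 km, split between elevation h and root r with h + r = Δ.
Airy balance ρ_c h = (ρ_m − ρ_c) r gives r = h ρ_c/(ρ_m − ρ_c), so h (1 + ρ_c/(ρ_m − ρ_c)) = Δ, i.e. h = Δ (ρ_m − ρ_c)/ρ_m.
h = 7.3 km × 0.64/3.31 = 1.41 km.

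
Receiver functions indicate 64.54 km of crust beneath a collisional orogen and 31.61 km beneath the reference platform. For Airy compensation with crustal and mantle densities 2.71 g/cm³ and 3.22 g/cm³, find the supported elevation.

Excess crust Δ = 64.54 km − 31.61 km = 32.93 km, split between elevation h and root r with h + r = Δ.
Airy balance ρ_c h = (ρ_m − ρ_c) r gives r = h ρ_c/(ρ_m − ρ_c), so h (1 + ρ_c/(ρ_m − ρ_c)) = Δ, i.e. h = Δ (ρ_m − ρ_c)/ρ_m.
h = 32.93 km × 0.51/3.22 = 5.22 km.

5.22 km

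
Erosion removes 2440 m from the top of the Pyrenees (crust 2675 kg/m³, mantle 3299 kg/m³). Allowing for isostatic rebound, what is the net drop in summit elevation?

Rebound u = e ρ_c/ρ_m = 2440 m × 2675/3299 = 1978 m.
Net surface drop = e − u = 2440 m − 1978 m = e (ρ_m − ρ_c)/ρ_m = 462 m.

462 m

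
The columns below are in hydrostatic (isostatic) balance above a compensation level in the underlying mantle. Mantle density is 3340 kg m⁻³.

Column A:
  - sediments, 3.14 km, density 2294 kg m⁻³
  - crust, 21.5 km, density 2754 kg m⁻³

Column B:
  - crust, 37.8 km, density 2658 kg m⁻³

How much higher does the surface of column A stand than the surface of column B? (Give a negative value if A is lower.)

−2.96 km

For any compensation level in the mantle, the mantle terms cancel and isostasy reduces to e = (Σt_A − Σt_B) − (Σ(ρt)_A − Σ(ρt)_B) / ρ_m.
Σt_A = 24.64 km; Σt_B = 37.8 km; Σ(ρt)_A = 66414.16; Σ(ρt)_B = 100472.4 (in km·kg m⁻³).
e = (24.64 − 37.8) − (66414.16 − 100472.4) / 3340 = −2.96 km.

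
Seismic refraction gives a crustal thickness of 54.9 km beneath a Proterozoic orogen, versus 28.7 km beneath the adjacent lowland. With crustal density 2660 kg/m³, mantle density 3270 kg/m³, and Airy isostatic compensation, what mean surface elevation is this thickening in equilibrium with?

4.89 km

Excess crust Δ = 54.9 km − 28.7 km = 26.2 km, split between elevation h and root r with h + r = Δ.
Airy balance ρ_c h = (ρ_m − ρ_c) r gives r = h ρ_c/(ρ_m − ρ_c), so h (1 + ρ_c/(ρ_m − ρ_c)) = Δ, i.e. h = Δ (ρ_m − ρ_c)/ρ_m.
h = 26.2 km × 610/3270 = 4.89 km.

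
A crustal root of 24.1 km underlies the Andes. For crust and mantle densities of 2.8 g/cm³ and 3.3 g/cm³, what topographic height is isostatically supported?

In Airy isostatic equilibrium: ρ_c h = (ρ_m − ρ_c) r.
h = r (ρ_m − ρ_c) / ρ_c = 24.1 km × (3.3 − 2.8) / 2.8 = 4.3 km.

4.3 km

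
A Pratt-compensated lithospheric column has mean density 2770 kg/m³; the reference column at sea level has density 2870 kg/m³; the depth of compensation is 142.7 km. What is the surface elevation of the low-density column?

5.15 km

ρ_ref D = ρ (D + h) → h = D (ρ_ref − ρ)/ρ.
h = 142.7 km × (2870 − 2770)/2770 = 5.15 km.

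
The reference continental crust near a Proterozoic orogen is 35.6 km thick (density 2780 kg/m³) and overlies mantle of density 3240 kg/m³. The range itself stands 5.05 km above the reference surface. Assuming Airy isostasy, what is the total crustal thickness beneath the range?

71.2 km

Root depth r = h ρ_c / (ρ_m − ρ_c) = 5.05 km × 2780 / 460 = 30.52 km.
Total thickness = T + h + r = 35.6 km + 5.05 km + 30.52 km = 71.2 km.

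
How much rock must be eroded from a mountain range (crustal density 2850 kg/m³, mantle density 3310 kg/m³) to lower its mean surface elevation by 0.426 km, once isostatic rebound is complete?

3.07 km

Net drop Δ = e − u = e − e ρ_c/ρ_m = e (ρ_m − ρ_c)/ρ_m.
e = Δ ρ_m/(ρ_m − ρ_c) = 0.426 km × 3310/460 = 3.07 km.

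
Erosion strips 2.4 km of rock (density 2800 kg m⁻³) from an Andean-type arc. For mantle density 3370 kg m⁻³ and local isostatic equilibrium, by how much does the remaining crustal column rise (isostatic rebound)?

1.99 km

Unloading: uplift u = e ρ_c/ρ_m = 2.4 km × 2800/3370 = 1.99 km.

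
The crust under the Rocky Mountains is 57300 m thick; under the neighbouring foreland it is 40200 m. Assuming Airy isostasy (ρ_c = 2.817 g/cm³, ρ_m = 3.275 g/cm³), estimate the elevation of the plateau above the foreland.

2390 m

Excess crust Δ = 57300 m − 40200 m = 17100 m, split between elevation h and root r with h + r = Δ.
Airy balance ρ_c h = (ρ_m − ρ_c) r gives r = h ρ_c/(ρ_m − ρ_c), so h (1 + ρ_c/(ρ_m − ρ_c)) = Δ, i.e. h = Δ (ρ_m − ρ_c)/ρ_m.
h = 17100 m × 0.458/3.275 = 2390 m.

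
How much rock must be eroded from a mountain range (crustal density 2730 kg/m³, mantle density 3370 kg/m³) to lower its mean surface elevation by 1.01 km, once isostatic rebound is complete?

Net drop Δ = e − u = e − e ρ_c/ρ_m = e (ρ_m − ρ_c)/ρ_m.
e = Δ ρ_m/(ρ_m − ρ_c) = 1.01 km × 3370/640 = 5.32 km.

5.32 km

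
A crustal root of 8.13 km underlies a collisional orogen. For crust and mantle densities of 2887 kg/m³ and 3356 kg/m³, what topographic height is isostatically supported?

1.32 km

In Airy isostatic equilibrium: ρ_c h = (ρ_m − ρ_c) r.
h = r (ρ_m − ρ_c) / ρ_c = 8.13 km × (3356 − 2887) / 2887 = 1.32 km.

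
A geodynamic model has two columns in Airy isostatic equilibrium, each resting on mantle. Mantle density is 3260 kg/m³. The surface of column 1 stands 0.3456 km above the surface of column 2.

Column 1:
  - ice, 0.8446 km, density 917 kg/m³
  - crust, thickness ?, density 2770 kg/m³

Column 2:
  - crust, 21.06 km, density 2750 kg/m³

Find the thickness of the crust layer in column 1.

20.2 km

Take the compensation level at the base of the deeper column (depth z_c below the surface of column 1) and equate Σ ρ_i t_i down to z_c; mantle fills any gap and the z_c terms cancel.
Column 1: 0.8446×917 + x×2770 + (z_c − 0.8446 − x)×3260
Column 2: 0.3456×0 + 21.06×2750 + (z_c − 0.3456 − 21.06)×3260
The z_c×3260 term appears on both sides and cancels. Collect the known terms of each column as K = Σ(ρt)_known − 3260 × (depth of known layers): K_1 = 774.4982 − 3260×0.8446 = −1978.8978; K_2 = 57915 − 3260×(0.3456 + 21.06) = −11867.256.
Balance: K_1 − x×(3260 − 2770) = K_2, so x = (K_1 − K_2)/(3260 − 2770) = 9888.36/490 = 20.2 km.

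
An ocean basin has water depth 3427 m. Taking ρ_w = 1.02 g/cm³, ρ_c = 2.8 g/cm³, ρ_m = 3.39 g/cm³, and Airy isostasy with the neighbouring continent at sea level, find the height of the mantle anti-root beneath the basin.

10300 m

By Archimedes' principle applied to the lithosphere: replacing crust with seawater at the top is compensated by replacing crust with mantle at the base: d (ρ_c − ρ_w) = a (ρ_m − ρ_c).
a = d (ρ_c − ρ_w)/(ρ_m − ρ_c) = 3427 m × 1.78/0.59 = 10300 m.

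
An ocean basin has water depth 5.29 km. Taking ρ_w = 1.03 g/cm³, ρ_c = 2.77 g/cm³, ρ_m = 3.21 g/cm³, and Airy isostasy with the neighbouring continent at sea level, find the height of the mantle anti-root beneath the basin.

20.9 km

For local isostatic compensation: replacing crust with seawater at the top is compensated by replacing crust with mantle at the base: d (ρ_c − ρ_w) = a (ρ_m − ρ_c).
a = d (ρ_c − ρ_w)/(ρ_m − ρ_c) = 5.29 km × 1.74/0.44 = 20.9 km.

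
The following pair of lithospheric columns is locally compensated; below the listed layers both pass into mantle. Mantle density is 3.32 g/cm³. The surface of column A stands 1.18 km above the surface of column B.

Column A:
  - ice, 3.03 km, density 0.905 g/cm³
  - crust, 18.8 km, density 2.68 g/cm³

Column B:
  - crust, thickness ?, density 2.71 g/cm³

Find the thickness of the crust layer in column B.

25.3 km

Take the compensation level at the base of the deeper column (depth z_c below the surface of column A) and equate Σ ρ_i t_i down to z_c; mantle fills any gap and the z_c terms cancel.
Column A: 3.03×0.905 + 18.8×2.68 + (z_c − 21.83)×3.32
Column B: 1.18×0 + x×2.71 + (z_c − 1.18 − 0 − x)×3.32
The z_c×3.32 term appears on both sides and cancels. Collect the known terms of each column as K = Σ(ρt)_known − 3.32 × (depth of known layers): K_A = 53.12615 − 3.32×21.83 = −19.34945; K_B = 0 − 3.32×(1.18 + 0) = −3.9176.
Balance: K_A = K_B − x×(3.32 − 2.71), so x = (K_B − K_A)/(3.32 − 2.71) = 15.4318/0.61 = 25.3 km.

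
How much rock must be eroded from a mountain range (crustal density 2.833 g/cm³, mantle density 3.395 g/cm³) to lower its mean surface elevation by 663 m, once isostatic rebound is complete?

Net drop Δ = e − u = e − e ρ_c/ρ_m = e (ρ_m − ρ_c)/ρ_m.
e = Δ ρ_m/(ρ_m − ρ_c) = 663 m × 3.395/0.562 = 4010 m.

4010 m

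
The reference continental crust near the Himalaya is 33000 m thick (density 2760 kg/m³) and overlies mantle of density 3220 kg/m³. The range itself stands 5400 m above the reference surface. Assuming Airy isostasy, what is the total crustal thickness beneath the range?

Root depth r = h ρ_c / (ρ_m − ρ_c) = 5400 m × 2760 / 460 = 32400 m.
Total thickness = T + h + r = 33000 m + 5400 m + 32400 m = 70800 m.

70800 m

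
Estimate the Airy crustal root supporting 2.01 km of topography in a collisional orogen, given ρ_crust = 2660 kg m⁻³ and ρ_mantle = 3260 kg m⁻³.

For local isostatic compensation: the weight of the topography is balanced by the buoyancy of the root, ρ_c h = (ρ_m − ρ_c) r.
r = h · ρ_c / (ρ_m − ρ_c) = 2.01 km × 2660 / (3260 − 2660) = 8.91 km.

8.91 km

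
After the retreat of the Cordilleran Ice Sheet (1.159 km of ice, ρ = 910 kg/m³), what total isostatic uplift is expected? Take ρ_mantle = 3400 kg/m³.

0.31 km

Removing the load lets mantle flow back in; uplift u satisfies ρ_ice t = ρ_m u.
u = t ρ_ice/ρ_m = 1.159 km × 910/3400 = 0.31 km.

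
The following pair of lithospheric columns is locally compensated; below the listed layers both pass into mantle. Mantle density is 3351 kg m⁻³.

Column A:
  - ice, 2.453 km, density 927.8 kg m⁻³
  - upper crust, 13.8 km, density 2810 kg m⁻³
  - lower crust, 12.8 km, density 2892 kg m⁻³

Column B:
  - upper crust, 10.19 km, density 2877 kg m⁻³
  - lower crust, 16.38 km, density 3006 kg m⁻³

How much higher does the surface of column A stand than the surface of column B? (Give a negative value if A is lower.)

2.63 km

For any compensation level in the mantle, the mantle terms cancel and isostasy reduces to e = (Σt_A − Σt_B) − (Σ(ρt)_A − Σ(ρt)_B) / ρ_m.
Σt_A = 29.053 km; Σt_B = 26.57 km; Σ(ρt)_A = 78071.4934; Σ(ρt)_B = 78554.91 (in km·kg m⁻³).
e = (29.053 − 26.57) − (78071.4934 − 78554.91) / 3351 = 2.63 km.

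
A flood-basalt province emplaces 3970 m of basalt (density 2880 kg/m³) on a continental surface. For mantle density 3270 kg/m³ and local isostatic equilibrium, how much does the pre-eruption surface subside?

Subaerial loading: s = t ρ_load / ρ_m.
s = 3970 m × 2880/3270 = 3500 m.

3500 m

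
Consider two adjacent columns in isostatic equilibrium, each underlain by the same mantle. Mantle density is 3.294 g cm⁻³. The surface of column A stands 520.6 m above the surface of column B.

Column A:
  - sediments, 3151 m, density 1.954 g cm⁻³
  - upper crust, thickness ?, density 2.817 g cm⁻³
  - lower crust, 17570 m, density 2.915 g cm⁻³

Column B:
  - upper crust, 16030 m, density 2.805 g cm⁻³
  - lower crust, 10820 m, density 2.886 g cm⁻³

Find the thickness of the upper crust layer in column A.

6470 m

Take the compensation level at the base of the deeper column (depth z_c below the surface of column A) and equate Σ ρ_i t_i down to z_c; mantle fills any gap and the z_c terms cancel.
Column A: 3151×1.954 + x×2.817 + 17570×2.915 + (z_c − 20721 − x)×3.294
Column B: 520.6×0 + 16030×2.805 + 10820×2.886 + (z_c − 520.6 − 26850)×3.294
The z_c×3.294 term appears on both sides and cancels. Collect the known terms of each column as K = Σ(ρt)_known − 3.294 × (depth of known layers): K_A = 57373.604 − 3.294×20721 = −10881.37; K_B = 76190.67 − 3.294×(520.6 + 26850) = −13968.0864.
Balance: K_A − x×(3.294 − 2.817) = K_B, so x = (K_A − K_B)/(3.294 − 2.817) = 3086.72/0.477 = 6470 m.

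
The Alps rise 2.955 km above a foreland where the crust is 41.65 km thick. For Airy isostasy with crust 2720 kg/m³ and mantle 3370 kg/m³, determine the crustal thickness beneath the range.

Root depth r = h ρ_c / (ρ_m − ρ_c) = 2.955 km × 2720 / 650 = 12.37 km.
Total thickness = T + h + r = 41.65 km + 2.955 km + 12.37 km = 57 km.

57 km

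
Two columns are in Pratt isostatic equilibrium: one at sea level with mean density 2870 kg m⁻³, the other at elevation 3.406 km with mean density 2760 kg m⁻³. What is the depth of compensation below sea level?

ρ_ref D = ρ (D + h) → D (ρ_ref − ρ) = ρ h.
D = ρ h/(ρ_ref − ρ) = 2760 × 3.406 km/(2870 − 2760) = 85.5 km.

85.5 km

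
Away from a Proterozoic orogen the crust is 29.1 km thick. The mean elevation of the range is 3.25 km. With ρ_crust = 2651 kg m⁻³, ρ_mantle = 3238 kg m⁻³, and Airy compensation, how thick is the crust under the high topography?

Root depth r = h ρ_c / (ρ_m − ρ_c) = 3.25 km × 2651 / 587 = 14.68 km.
Total thickness = T + h + r = 29.1 km + 3.25 km + 14.68 km = 47 km.

47 km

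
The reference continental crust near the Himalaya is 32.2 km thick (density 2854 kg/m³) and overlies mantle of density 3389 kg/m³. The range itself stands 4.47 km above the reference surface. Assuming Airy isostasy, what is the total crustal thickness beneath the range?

Root depth r = h ρ_c / (ρ_m − ρ_c) = 4.47 km × 2854 / 535 = 23.85 km.
Total thickness = T + h + r = 32.2 km + 4.47 km + 23.85 km = 60.5 km.

60.5 km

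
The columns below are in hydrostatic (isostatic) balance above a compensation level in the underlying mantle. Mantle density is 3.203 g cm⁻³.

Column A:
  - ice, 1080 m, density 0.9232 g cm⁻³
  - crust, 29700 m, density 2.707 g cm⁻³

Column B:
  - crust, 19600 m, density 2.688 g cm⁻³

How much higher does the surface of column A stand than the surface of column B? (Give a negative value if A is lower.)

2220 m

For any compensation level in the mantle, the mantle terms cancel and isostasy reduces to e = (Σt_A − Σt_B) − (Σ(ρt)_A − Σ(ρt)_B) / ρ_m.
Σt_A = 30780 m; Σt_B = 19600 m; Σ(ρt)_A = 81394.956; Σ(ρt)_B = 52684.8 (in m·g cm⁻³).
e = (30780 − 19600) − (81394.956 − 52684.8) / 3.203 = 2220 m.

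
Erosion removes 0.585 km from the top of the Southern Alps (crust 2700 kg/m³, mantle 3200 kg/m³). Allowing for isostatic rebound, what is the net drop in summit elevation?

0.0914 km

Rebound u = e ρ_c/ρ_m = 0.585 km × 2700/3200 = 0.4936 km.
Net surface drop = e − u = 0.585 km − 0.4936 km = e (ρ_m − ρ_c)/ρ_m = 0.0914 km.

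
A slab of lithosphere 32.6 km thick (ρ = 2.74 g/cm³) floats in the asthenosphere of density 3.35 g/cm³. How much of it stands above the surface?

Floating equilibrium: submerged depth d = t ρ_obj/ρ_fluid = 32.6 km × 2.74/3.35 = 26.66 km.
Freeboard = t − d = 32.6 km − 26.66 km = 5.94 km.

5.94 km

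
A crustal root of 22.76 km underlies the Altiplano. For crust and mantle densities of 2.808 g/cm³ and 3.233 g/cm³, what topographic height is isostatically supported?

Isostatic balance requires: ρ_c h = (ρ_m − ρ_c) r.
h = r (ρ_m − ρ_c) / ρ_c = 22.76 km × (3.233 − 2.808) / 2.808 = 3.44 km.

3.44 km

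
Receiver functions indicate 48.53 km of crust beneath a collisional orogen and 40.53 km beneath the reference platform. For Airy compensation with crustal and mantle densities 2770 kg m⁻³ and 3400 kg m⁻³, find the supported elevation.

1.48 km

Excess crust Δ = 48.53 km − 40.53 km = 8 km, split between elevation h and root r with h + r = Δ.
Airy balance ρ_c h = (ρ_m − ρ_c) r gives r = h ρ_c/(ρ_m − ρ_c), so h (1 + ρ_c/(ρ_m − ρ_c)) = Δ, i.e. h = Δ (ρ_m − ρ_c)/ρ_m.
h = 8 km × 630/3400 = 1.48 km.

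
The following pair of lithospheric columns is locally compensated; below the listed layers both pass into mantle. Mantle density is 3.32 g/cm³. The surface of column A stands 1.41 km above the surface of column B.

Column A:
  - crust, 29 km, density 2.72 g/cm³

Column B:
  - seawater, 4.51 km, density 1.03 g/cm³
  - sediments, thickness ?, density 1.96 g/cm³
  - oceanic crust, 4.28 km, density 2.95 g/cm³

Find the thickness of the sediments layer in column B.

Take the compensation level at the base of the deeper column (depth z_c below the surface of column A) and equate Σ ρ_i t_i down to z_c; mantle fills any gap and the z_c terms cancel.
Column A: 29×2.72 + (z_c − 29)×3.32
Column B: 1.41×0 + 4.51×1.03 + x×1.96 + 4.28×2.95 + (z_c − 1.41 − 8.79 − x)×3.32
The z_c×3.32 term appears on both sides and cancels. Collect the known terms of each column as K = Σ(ρt)_known − 3.32 × (depth of known layers): K_A = 78.88 − 3.32×29 = −17.4; K_B = 17.2713 − 3.32×(1.41 + 8.79) = −16.5927.
Balance: K_A = K_B − x×(3.32 − 1.96), so x = (K_B − K_A)/(3.32 − 1.96) = 0.8073/1.36 = 0.594 km.

0.594 km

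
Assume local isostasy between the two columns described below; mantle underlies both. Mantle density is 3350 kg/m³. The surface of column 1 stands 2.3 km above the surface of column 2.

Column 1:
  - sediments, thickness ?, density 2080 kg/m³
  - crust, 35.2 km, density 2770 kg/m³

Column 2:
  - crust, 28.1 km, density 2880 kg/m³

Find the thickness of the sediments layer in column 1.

Take the compensation level at the base of the deeper column (depth z_c below the surface of column 1) and equate Σ ρ_i t_i down to z_c; mantle fills any gap and the z_c terms cancel.
Column 1: x×2080 + 35.2×2770 + (z_c − 35.2 − x)×3350
Column 2: 2.3×0 + 28.1×2880 + (z_c − 2.3 − 28.1)×3350
The z_c×3350 term appears on both sides and cancels. Collect the known terms of each column as K = Σ(ρt)_known − 3350 × (depth of known layers): K_1 = 97504 − 3350×35.2 = −20416; K_2 = 80928 − 3350×(2.3 + 28.1) = −20912.
Balance: K_1 − x×(3350 − 2080) = K_2, so x = (K_1 − K_2)/(3350 − 2080) = 496/1270 = 0.391 km.

0.391 km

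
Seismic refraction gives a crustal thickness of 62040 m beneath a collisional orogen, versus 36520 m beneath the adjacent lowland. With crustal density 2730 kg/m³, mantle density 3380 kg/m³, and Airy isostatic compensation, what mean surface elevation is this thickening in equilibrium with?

Excess crust Δ = 62040 m − 36520 m = 25520 m, split between elevation h and root r with h + r = Δ.
Airy balance ρ_c h = (ρ_m − ρ_c) r gives r = h ρ_c/(ρ_m − ρ_c), so h (1 + ρ_c/(ρ_m − ρ_c)) = Δ, i.e. h = Δ (ρ_m − ρ_c)/ρ_m.
h = 25520 m × 650/3380 = 4910 m.

4910 m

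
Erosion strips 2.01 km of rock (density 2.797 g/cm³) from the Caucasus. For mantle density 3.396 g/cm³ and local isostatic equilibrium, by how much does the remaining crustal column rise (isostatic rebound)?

Unloading: uplift u = e ρ_c/ρ_m = 2.01 km × 2.797/3.396 = 1.66 km.

1.66 km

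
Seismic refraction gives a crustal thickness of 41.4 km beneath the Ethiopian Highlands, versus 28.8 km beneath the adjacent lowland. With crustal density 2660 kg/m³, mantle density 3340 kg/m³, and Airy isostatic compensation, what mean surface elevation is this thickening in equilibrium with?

2.57 km

Excess crust Δ = 41.4 km − 28.8 km = 12.6 km, split between elevation h and root r with h + r = Δ.
Airy balance ρ_c h = (ρ_m − ρ_c) r gives r = h ρ_c/(ρ_m − ρ_c), so h (1 + ρ_c/(ρ_m − ρ_c)) = Δ, i.e. h = Δ (ρ_m − ρ_c)/ρ_m.
h = 12.6 km × 680/3340 = 2.57 km.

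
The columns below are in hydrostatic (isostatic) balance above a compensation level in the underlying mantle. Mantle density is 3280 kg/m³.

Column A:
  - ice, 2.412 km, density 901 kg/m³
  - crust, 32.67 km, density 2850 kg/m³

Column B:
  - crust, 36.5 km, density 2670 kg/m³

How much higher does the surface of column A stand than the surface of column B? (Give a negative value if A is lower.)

For any compensation level in the mantle, the mantle terms cancel and isostasy reduces to e = (Σt_A − Σt_B) − (Σ(ρt)_A − Σ(ρt)_B) / ρ_m.
Σt_A = 35.082 km; Σt_B = 36.5 km; Σ(ρt)_A = 95282.712; Σ(ρt)_B = 97455 (in km·kg/m³).
e = (35.082 − 36.5) − (95282.712 − 97455) / 3280 = −0.756 km.

−0.756 km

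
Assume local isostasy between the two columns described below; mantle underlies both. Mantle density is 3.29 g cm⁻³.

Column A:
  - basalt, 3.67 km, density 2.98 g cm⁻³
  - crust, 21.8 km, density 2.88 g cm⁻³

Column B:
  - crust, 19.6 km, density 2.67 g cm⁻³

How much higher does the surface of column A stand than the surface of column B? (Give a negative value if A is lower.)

For any compensation level in the mantle, the mantle terms cancel and isostasy reduces to e = (Σt_A − Σt_B) − (Σ(ρt)_A − Σ(ρt)_B) / ρ_m.
Σt_A = 25.47 km; Σt_B = 19.6 km; Σ(ρt)_A = 73.7206; Σ(ρt)_B = 52.332 (in km·g cm⁻³).
e = (25.47 − 19.6) − (73.7206 − 52.332) / 3.29 = −0.631 km.

−0.631 km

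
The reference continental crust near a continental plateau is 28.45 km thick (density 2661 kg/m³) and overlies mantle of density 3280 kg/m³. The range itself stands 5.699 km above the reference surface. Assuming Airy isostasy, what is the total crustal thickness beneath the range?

Root depth r = h ρ_c / (ρ_m − ρ_c) = 5.699 km × 2661 / 619 = 24.5 km.
Total thickness = T + h + r = 28.45 km + 5.699 km + 24.5 km = 58.6 km.

58.6 km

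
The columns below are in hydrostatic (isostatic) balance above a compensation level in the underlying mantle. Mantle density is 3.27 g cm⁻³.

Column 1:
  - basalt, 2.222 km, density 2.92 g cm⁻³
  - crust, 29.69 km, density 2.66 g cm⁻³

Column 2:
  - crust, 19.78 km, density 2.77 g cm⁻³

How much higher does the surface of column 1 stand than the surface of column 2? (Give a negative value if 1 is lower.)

2.75 km

For any compensation level in the mantle, the mantle terms cancel and isostasy reduces to e = (Σt_1 − Σt_2) − (Σ(ρt)_1 − Σ(ρt)_2) / ρ_m.
Σt_1 = 31.912 km; Σt_2 = 19.78 km; Σ(ρt)_1 = 85.46364; Σ(ρt)_2 = 54.7906 (in km·g cm⁻³).
e = (31.912 − 19.78) − (85.46364 − 54.7906) / 3.27 = 2.75 km.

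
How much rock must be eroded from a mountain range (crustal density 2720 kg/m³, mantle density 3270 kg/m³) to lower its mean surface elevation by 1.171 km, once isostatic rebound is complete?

Net drop Δ = e − u = e − e ρ_c/ρ_m = e (ρ_m − ρ_c)/ρ_m.
e = Δ ρ_m/(ρ_m − ρ_c) = 1.171 km × 3270/550 = 6.96 km.

6.96 km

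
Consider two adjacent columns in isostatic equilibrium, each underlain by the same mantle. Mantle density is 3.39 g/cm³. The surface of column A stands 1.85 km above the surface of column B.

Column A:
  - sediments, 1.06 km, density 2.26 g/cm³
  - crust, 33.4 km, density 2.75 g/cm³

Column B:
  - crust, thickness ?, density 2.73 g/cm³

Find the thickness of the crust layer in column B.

24.7 km

Take the compensation level at the base of the deeper column (depth z_c below the surface of column A) and equate Σ ρ_i t_i down to z_c; mantle fills any gap and the z_c terms cancel.
Column A: 1.06×2.26 + 33.4×2.75 + (z_c − 34.46)×3.39
Column B: 1.85×0 + x×2.73 + (z_c − 1.85 − 0 − x)×3.39
The z_c×3.39 term appears on both sides and cancels. Collect the known terms of each column as K = Σ(ρt)_known − 3.39 × (depth of known layers): K_A = 94.2456 − 3.39×34.46 = −22.5738; K_B = 0 − 3.39×(1.85 + 0) = −6.2715.
Balance: K_A = K_B − x×(3.39 − 2.73), so x = (K_B − K_A)/(3.39 − 2.73) = 16.3023/0.66 = 24.7 km.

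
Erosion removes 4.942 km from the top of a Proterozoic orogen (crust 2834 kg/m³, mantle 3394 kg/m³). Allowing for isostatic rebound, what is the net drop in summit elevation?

Rebound u = e ρ_c/ρ_m = 4.942 km × 2834/3394 = 4.127 km.
Net surface drop = e − u = 4.942 km − 4.127 km = e (ρ_m − ρ_c)/ρ_m = 0.815 km.

0.815 km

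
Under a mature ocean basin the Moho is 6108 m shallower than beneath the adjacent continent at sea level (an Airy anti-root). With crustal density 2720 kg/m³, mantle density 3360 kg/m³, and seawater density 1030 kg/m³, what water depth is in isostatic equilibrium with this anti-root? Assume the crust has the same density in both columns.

2310 m

Replacing a thickness d of crust by seawater at the top must be balanced by replacing crust with mantle at the base: d (ρ_c − ρ_w) = a (ρ_m − ρ_c).
d = a (ρ_m − ρ_c)/(ρ_c − ρ_w) = 6108 m × 640/1690 = 2310 m.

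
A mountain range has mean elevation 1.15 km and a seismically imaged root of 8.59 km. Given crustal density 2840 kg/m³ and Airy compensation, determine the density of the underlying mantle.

3220 kg/m³

Airy balance: ρ_c h = (ρ_m − ρ_c) r → ρ_m = ρ_c (1 + h/r).
ρ_m = 2840 × (1 + 1.15 km/8.59 km) = 3220 kg/m³.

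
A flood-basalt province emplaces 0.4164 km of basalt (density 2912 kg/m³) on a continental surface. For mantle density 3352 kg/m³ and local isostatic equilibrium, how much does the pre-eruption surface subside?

0.362 km

Subaerial loading: s = t ρ_load / ρ_m.
s = 0.4164 km × 2912/3352 = 0.362 km.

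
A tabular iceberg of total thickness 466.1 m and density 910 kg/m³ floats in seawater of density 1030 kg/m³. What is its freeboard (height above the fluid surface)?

54.3 m

Floating equilibrium: submerged depth d = t ρ_obj/ρ_fluid = 466.1 m × 910/1030 = 411.8 m.
Freeboard = t − d = 466.1 m − 411.8 m = 54.3 m.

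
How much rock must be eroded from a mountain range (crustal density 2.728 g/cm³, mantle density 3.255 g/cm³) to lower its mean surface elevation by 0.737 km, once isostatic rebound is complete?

4.55 km

Net drop Δ = e − u = e − e ρ_c/ρ_m = e (ρ_m − ρ_c)/ρ_m.
e = Δ ρ_m/(ρ_m − ρ_c) = 0.737 km × 3.255/0.527 = 4.55 km.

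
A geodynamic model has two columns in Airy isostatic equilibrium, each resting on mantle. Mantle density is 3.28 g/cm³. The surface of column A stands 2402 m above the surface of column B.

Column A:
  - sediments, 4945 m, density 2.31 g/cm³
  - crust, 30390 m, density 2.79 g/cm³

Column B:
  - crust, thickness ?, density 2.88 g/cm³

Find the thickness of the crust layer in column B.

Take the compensation level at the base of the deeper column (depth z_c below the surface of column A) and equate Σ ρ_i t_i down to z_c; mantle fills any gap and the z_c terms cancel.
Column A: 4945×2.31 + 30390×2.79 + (z_c − 35335)×3.28
Column B: 2402×0 + x×2.88 + (z_c − 2402 − 0 − x)×3.28
The z_c×3.28 term appears on both sides and cancels. Collect the known terms of each column as K = Σ(ρt)_known − 3.28 × (depth of known layers): K_A = 96211.05 − 3.28×35335 = −19687.75; K_B = 0 − 3.28×(2402 + 0) = −7878.56.
Balance: K_A = K_B − x×(3.28 − 2.88), so x = (K_B − K_A)/(3.28 − 2.88) = 11809.2/0.4 = 29500 m.

29500 m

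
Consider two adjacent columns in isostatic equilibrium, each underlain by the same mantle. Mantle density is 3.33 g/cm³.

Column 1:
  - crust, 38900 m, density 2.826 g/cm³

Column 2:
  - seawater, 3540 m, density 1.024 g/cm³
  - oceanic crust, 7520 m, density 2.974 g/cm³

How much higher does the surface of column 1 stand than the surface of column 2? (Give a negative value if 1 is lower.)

For any compensation level in the mantle, the mantle terms cancel and isostasy reduces to e = (Σt_1 − Σt_2) − (Σ(ρt)_1 − Σ(ρt)_2) / ρ_m.
Σt_1 = 38900 m; Σt_2 = 11060 m; Σ(ρt)_1 = 109931.4; Σ(ρt)_2 = 25989.44 (in m·g/cm³).
e = (38900 − 11060) − (109931.4 − 25989.44) / 3.33 = 2630 m.

2630 m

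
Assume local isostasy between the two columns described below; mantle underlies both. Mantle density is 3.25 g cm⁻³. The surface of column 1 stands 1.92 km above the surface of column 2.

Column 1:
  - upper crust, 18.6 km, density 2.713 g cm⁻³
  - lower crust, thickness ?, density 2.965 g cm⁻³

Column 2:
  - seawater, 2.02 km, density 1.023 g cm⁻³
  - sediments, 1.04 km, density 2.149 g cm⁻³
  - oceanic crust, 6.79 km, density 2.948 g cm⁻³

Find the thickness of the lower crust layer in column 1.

Take the compensation level at the base of the deeper column (depth z_c below the surface of column 1) and equate Σ ρ_i t_i down to z_c; mantle fills any gap and the z_c terms cancel.
Column 1: 18.6×2.713 + x×2.965 + (z_c − 18.6 − x)×3.25
Column 2: 1.92×0 + 2.02×1.023 + 1.04×2.149 + 6.79×2.948 + (z_c − 1.92 − 9.85)×3.25
The z_c×3.25 term appears on both sides and cancels. Collect the known terms of each column as K = Σ(ρt)_known − 3.25 × (depth of known layers): K_1 = 50.4618 − 3.25×18.6 = −9.9882; K_2 = 24.31834 − 3.25×(1.92 + 9.85) = −13.93416.
Balance: K_1 − x×(3.25 − 2.965) = K_2, so x = (K_1 − K_2)/(3.25 − 2.965) = 3.94596/0.285 = 13.8 km.

13.8 km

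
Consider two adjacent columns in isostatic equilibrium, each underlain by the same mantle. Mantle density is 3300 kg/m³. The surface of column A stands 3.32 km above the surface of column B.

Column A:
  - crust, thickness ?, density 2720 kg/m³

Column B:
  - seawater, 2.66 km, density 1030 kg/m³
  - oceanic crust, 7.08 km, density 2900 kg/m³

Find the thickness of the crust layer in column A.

Take the compensation level at the base of the deeper column (depth z_c below the surface of column A) and equate Σ ρ_i t_i down to z_c; mantle fills any gap and the z_c terms cancel.
Column A: x×2720 + (z_c − 0 − x)×3300
Column B: 3.32×0 + 2.66×1030 + 7.08×2900 + (z_c − 3.32 − 9.74)×3300
The z_c×3300 term appears on both sides and cancels. Collect the known terms of each column as K = Σ(ρt)_known − 3300 × (depth of known layers): K_A = 0 − 3300×0 = 0; K_B = 23271.8 − 3300×(3.32 + 9.74) = −19826.2.
Balance: K_A − x×(3300 − 2720) = K_B, so x = (K_A − K_B)/(3300 − 2720) = 19826.2/580 = 34.2 km.

34.2 km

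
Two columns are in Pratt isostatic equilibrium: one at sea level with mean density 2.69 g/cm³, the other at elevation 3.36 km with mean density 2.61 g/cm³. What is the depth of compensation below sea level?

ρ_ref D = ρ (D + h) → D (ρ_ref − ρ) = ρ h.
D = ρ h/(ρ_ref − ρ) = 2.61 × 3.36 km/(2.69 − 2.61) = 110 km.

110 km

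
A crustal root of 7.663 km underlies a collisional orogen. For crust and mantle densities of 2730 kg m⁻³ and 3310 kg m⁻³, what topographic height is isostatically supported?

1.63 km

Balancing pressure at the compensation depth: ρ_c h = (ρ_m − ρ_c) r.
h = r (ρ_m − ρ_c) / ρ_c = 7.663 km × (3310 − 2730) / 2730 = 1.63 km.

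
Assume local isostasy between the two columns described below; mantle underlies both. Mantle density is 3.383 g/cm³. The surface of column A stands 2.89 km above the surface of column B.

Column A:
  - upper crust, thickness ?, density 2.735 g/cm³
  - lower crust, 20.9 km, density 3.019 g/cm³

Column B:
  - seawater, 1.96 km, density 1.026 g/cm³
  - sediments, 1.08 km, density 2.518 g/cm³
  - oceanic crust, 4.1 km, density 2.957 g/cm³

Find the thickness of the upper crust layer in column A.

Take the compensation level at the base of the deeper column (depth z_c below the surface of column A) and equate Σ ρ_i t_i down to z_c; mantle fills any gap and the z_c terms cancel.
Column A: x×2.735 + 20.9×3.019 + (z_c − 20.9 − x)×3.383
Column B: 2.89×0 + 1.96×1.026 + 1.08×2.518 + 4.1×2.957 + (z_c − 2.89 − 7.14)×3.383
The z_c×3.383 term appears on both sides and cancels. Collect the known terms of each column as K = Σ(ρt)_known − 3.383 × (depth of known layers): K_A = 63.0971 − 3.383×20.9 = −7.6076; K_B = 16.8541 − 3.383×(2.89 + 7.14) = −17.07739.
Balance: K_A − x×(3.383 − 2.735) = K_B, so x = (K_A − K_B)/(3.383 − 2.735) = 9.46979/0.648 = 14.6 km.

14.6 km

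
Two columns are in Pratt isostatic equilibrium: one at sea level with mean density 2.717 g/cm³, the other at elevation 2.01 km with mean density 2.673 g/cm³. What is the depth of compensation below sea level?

ρ_ref D = ρ (D + h) → D (ρ_ref − ρ) = ρ h.
D = ρ h/(ρ_ref − ρ) = 2.673 × 2.01 km/(2.717 − 2.673) = 122 km.

122 km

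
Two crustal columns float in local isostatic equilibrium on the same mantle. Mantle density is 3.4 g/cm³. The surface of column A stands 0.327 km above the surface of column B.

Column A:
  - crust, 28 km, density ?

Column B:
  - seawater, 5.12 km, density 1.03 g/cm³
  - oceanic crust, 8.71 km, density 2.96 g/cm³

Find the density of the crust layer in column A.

Take the compensation level at the base of the deeper column (depth z_c below the surface of column A) and equate Σ ρ_i t_i down to z_c; mantle fills any gap and the z_c terms cancel.
Column A: 28×ρ + (z_c − 28)×3.4
Column B: 0.327×0 + 5.12×1.03 + 8.71×2.96 + (z_c − 0.327 − 13.83)×3.4
The z_c×3.4 term appears on both sides and cancels. Collect the known terms of each column as K = Σ(ρt)_known − 3.4 × (depth of known layers): K_A = 0 − 3.4×28 = −95.2; K_B = 31.0552 − 3.4×(0.327 + 13.83) = −17.0786.
Balance: K_A + 28×ρ = K_B, so ρ = (K_B − K_A)/28 = 78.1214/28 = 2.79 g/cm³.

2.79 g/cm³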